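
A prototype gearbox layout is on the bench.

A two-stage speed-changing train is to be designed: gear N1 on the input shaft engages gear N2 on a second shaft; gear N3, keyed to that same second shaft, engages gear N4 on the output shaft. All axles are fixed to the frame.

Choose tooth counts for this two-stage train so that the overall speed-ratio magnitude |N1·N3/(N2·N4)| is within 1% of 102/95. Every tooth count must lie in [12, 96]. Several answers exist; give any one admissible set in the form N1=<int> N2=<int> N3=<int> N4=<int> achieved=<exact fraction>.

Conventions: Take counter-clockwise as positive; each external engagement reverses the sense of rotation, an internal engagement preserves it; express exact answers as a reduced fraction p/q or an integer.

class = fixed-axis compound train [2-stage, 102/95 wanted]
target = 102/95 in lowest terms: an exact hit needs N1·N3 = k·102 and N2·N4 = k·95 for one integer k, every count in [12, 96]; additionally prefer no 1:1 stage (N1 ≠ N2, N3 ≠ N4)
k = 1…2: no 1:1-free in-range split of k·102 and k·95 into factor pairs; take k = 3
k = 3: N1·N3 = 306 = 17·18, N2·N4 = 285 = 15·19
achieved = 17·18/(15·19) = 102/95; |achieved − target| = 0 ≤ 51/4750 ✓

N1=17 N2=15 N3=18 N4=19 achieved=102/95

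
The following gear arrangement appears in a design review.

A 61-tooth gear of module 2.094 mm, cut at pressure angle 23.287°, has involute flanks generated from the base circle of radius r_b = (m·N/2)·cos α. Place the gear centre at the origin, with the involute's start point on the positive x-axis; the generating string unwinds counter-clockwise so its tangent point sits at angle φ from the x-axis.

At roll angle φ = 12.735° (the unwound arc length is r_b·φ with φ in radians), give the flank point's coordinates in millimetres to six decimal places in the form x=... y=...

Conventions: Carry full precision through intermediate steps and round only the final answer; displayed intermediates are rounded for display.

x=60.095387 y=0.213665

recognized (one wheel, involute flank): single-mesh tooth geometry, m = 2.094, N = 61
pitch radius r_p = m·N/2 = 2.094·61/2 = 63.867000
base radius r_b = r_p·cos α = 63.867000·cos 23.287° = 58.664145
roll angle φ = 12.735° = 0.22226768 rad
x = r_b·(cos φ + φ·sin φ) = 60.095387
y = r_b·(sin φ − φ·cos φ) = 0.213665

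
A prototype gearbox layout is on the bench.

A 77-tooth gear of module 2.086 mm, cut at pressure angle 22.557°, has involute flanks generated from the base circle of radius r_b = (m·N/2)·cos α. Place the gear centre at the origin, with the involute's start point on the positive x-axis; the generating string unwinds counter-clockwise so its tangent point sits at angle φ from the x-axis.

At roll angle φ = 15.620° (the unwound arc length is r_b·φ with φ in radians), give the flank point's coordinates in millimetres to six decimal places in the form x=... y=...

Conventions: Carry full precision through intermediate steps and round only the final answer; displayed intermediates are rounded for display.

single-mesh involute tooth geometry (77T wheel at module 2.086)
pitch radius r_p = m·N/2 = 2.086·77/2 = 80.311000
base radius r_b = r_p·cos α = 80.311000·cos 22.557° = 74.167077
roll angle φ = 15.620° = 0.27262043 rad
x = r_b·(cos φ + φ·sin φ) = 76.872197
y = r_b·(sin φ − φ·cos φ) = 0.497203

x=76.872197 y=0.497203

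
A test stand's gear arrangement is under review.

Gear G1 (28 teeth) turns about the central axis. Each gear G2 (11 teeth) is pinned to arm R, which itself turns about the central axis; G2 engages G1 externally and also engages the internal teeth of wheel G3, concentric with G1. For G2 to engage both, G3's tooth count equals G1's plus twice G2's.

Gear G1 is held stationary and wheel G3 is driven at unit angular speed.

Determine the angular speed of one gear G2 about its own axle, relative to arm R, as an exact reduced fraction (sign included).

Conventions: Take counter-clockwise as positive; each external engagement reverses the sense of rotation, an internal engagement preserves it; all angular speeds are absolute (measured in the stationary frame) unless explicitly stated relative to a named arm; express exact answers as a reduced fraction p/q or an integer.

700/429

recognized (axles ride arm R): planetary set, 28/11/50 teeth
ring teeth: 28 + 2·11 = 50
28(ω_sun−ω_arm) = −50(ω_ring−ω_arm),  ω_sun = 0, ω_ring = 1
28(0−ω_arm) = −50(1−ω_arm)  ⇒  78·ω_arm = 50  ⇒  ω_arm = 25/39
sun–planet mesh: 28·(0−25/39) = −11·(ω_p−ω_arm)  ⇒  ω_p−ω_arm = 700/429
exact speed ratio = 700/429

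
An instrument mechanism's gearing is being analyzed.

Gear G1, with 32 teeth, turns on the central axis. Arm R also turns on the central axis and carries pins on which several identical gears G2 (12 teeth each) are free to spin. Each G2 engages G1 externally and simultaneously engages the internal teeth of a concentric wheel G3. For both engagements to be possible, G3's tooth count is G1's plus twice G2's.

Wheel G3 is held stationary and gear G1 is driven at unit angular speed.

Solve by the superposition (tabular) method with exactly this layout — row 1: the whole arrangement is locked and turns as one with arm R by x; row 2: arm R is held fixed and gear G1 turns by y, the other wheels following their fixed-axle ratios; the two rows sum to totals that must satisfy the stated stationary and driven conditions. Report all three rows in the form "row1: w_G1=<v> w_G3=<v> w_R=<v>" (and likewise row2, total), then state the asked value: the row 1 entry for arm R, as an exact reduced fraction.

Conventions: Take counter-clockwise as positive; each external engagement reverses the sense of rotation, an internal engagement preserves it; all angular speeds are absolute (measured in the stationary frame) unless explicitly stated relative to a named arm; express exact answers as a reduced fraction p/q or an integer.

row1: w_G1=4/11 w_G3=4/11 w_R=4/11
row2: w_G1=7/11 w_G3=-4/11 w_R=0
total: w_G1=1 w_G3=0 w_R=4/11
asked value: 4/11

planetary set (32T centre, 12T on arm, 56T internal) — Willis relation
superposition row 1 [locked train]: every member turns x
superposition row 2 [arm held]: sun y, ring −(32/56)·y, arm 0
boundary: total ω_ring = x − (32/56)·y = 0 and total ω_sun = x + y = 1  ⇒  y = 7/11, x = 4/11
row 2 ring = −(32/56)·7/11 = -4/11
totals (row 1 + row 2): sun 4/11 + 7/11 = 1, ring 4/11 + (-4/11) = 0, arm 4/11 + 0 = 4/11
asked cell (row1, arm) = 4/11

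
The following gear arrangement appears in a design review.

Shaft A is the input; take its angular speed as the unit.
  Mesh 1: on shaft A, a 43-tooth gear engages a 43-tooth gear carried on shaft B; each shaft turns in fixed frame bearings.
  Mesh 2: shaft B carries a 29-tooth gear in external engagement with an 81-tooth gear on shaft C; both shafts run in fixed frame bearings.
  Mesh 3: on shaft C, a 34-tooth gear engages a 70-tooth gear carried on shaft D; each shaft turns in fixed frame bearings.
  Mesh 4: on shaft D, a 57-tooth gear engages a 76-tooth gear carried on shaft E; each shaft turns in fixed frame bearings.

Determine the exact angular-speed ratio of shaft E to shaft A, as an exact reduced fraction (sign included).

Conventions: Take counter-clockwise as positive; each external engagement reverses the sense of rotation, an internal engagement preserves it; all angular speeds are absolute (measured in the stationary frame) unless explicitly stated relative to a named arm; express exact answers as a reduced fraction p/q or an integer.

class = fixed-axis compound train [4 meshes; 4 ratios multiply, 4 sense flips]
mesh 1 [43T→43T]: running ratio 1, sense −
mesh 2 [29T→81T]: running ratio 29/81, sense +
mesh 3 [34T→70T]: running ratio 493/2835, sense −
mesh 4 [57T→76T]: running ratio 493/3780, sense +
ω_out/ω_in = 493/3780

493/3780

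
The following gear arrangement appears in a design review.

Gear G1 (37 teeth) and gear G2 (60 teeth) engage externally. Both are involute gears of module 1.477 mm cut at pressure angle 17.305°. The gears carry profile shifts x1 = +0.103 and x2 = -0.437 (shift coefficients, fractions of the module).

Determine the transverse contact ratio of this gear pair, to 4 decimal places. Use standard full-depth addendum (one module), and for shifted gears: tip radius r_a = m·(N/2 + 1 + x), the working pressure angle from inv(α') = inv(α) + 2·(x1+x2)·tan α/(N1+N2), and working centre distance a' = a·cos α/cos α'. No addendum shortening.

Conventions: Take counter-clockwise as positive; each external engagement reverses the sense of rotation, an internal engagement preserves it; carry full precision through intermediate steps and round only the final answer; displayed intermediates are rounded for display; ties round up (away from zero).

1.9856

class = single-mesh tooth geometry [involute pair 37T × 60T, m = 1.477]
base radii: r_b1 = 26.087652, r_b2 = 42.304301
tip radii: r_a1 = 28.953631, r_a2 = 45.141551
inv(α') = inv(17.305°) + 2·(+0.103-0.437)·tan α/(37+60) = 0.00738623  ⇒  α' = 15.92544°
a' = a·cos α / cos α' = 71.6345·cos 17.305°/cos 15.92544° = 71.121631
action lengths: √(r_a1²−r_b1²) = 12.559743, √(r_a2²−r_b2²) = 15.751373
base pitch p_b = π·m·cos α = 4.430096
CR = (12.559743 + 15.751373 − 71.121631·sin 15.92544°)/4.430096 = 1.985583
contact ratio ≈ 1.9856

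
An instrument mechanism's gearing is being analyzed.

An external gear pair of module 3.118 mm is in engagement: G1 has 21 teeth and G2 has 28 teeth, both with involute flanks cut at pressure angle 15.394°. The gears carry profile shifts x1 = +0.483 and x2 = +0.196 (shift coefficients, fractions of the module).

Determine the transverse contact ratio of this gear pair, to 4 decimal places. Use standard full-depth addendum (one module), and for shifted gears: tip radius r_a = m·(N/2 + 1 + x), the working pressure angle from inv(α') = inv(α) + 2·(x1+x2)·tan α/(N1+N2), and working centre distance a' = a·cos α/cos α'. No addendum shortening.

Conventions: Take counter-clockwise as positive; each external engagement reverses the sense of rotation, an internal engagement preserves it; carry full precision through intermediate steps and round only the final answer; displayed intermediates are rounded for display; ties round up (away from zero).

single-mesh involute tooth geometry (21T engaging 28T at module 3.118)
base radii: r_b1 = 31.564430, r_b2 = 42.085906
tip radii: r_a1 = 37.362994, r_a2 = 47.381128
inv(α') = inv(15.394°) + 2·(+0.483+0.196)·tan α/(21+28) = 0.01428791  ⇒  α' = 19.72942°
a' = a·cos α / cos α' = 76.3910·cos 15.394°/cos 19.72942° = 78.243434
action lengths: √(r_a1²−r_b1²) = 19.992001, √(r_a2²−r_b2²) = 21.765748
base pitch p_b = π·m·cos α = 9.444055
CR = (19.992001 + 21.765748 − 78.243434·sin 19.72942°)/9.444055 = 1.624772
contact ratio ≈ 1.6248

1.6248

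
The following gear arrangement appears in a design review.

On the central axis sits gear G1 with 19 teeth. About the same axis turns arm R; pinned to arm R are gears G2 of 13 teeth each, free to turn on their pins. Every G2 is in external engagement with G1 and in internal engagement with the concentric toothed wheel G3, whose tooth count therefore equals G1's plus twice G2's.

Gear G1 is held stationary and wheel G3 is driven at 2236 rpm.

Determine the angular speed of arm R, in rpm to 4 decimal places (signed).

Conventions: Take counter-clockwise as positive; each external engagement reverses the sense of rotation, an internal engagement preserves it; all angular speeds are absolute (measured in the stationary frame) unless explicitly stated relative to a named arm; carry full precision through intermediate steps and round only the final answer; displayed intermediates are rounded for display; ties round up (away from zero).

recognized (axles ride arm R): planetary set, 19/13/45 teeth
normalise by the input: solve with ω_ring = 1, then scale by 2236 rpm
ring teeth: 19 + 2·13 = 45
19(ω_sun−ω_arm) = −45(ω_ring−ω_arm),  ω_sun = 0, ω_ring = 1
19(0−ω_arm) = −45(1−ω_arm)  ⇒  64·ω_arm = 45  ⇒  ω_arm = 45/64
scale: ω_arm = 45/64 × 2236 rpm = +1572.1875 rpm

+1572.1875 rpm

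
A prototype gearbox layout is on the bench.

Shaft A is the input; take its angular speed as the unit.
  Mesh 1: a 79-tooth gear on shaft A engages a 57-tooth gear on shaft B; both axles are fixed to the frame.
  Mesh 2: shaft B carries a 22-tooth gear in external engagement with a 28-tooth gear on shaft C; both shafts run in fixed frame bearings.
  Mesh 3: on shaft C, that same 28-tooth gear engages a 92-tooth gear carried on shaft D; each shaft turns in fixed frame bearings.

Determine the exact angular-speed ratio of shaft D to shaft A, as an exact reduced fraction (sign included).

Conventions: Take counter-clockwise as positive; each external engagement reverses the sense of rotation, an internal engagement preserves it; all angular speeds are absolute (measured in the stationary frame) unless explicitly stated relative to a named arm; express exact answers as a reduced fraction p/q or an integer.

-869/2622

class = fixed-axis compound train [3 meshes; 3 ratios multiply, 3 sense flips]
mesh 1 [79T→57T]: running ratio 79/57, sense −
mesh 2 [22T→28T]: running ratio 869/798, sense +
mesh 3 [28T→92T]: running ratio 869/2622, sense −
ω_out/ω_in = -869/2622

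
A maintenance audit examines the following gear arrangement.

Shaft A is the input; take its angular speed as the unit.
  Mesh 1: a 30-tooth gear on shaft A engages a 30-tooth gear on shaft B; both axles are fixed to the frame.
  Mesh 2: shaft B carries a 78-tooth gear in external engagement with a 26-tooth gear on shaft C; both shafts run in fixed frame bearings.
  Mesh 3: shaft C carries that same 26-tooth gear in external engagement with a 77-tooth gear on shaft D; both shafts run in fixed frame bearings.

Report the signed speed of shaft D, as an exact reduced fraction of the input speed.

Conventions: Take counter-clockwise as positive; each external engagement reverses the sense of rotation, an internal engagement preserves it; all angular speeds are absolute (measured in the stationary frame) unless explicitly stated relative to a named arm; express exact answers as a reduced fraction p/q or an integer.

3-mesh fixed-axis compound train (all bearings frame-fixed)
mesh 1 [30T→30T]: |ω|/ω_in = 1×30/30 = 1, sense flips to −
mesh 2 [78T→26T]: |ω|/ω_in = 1×78/26 = 3, sense flips to +
mesh 3 [26T→77T]: |ω|/ω_in = 3×26/77 = 78/77, sense flips to −
signed output speed (× input speed) = -78/77

-78/77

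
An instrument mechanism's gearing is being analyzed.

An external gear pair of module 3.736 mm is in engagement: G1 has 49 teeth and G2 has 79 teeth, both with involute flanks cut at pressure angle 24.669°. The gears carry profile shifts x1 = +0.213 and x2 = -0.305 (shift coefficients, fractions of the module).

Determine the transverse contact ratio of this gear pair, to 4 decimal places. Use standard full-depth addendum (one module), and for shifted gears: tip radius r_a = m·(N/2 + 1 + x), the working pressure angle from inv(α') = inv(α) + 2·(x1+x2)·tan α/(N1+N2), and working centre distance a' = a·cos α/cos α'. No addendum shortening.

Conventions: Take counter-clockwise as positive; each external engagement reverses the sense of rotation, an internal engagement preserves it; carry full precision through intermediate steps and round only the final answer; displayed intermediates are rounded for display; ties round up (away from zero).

single-mesh involute tooth geometry (49T engaging 79T at module 3.736)
base radii: r_b1 = 83.178253, r_b2 = 134.103713
tip radii: r_a1 = 96.063768, r_a2 = 150.168520
inv(α') = inv(24.669°) + 2·(+0.213-0.305)·tan α/(49+79) = 0.02807775  ⇒  α' = 24.48818°
a' = a·cos α / cos α' = 239.1040·cos 24.669°/cos 24.48818° = 238.759104
action lengths: √(r_a1²−r_b1²) = 48.058567, √(r_a2²−r_b2²) = 67.577944
base pitch p_b = π·m·cos α = 10.665804
CR = (48.058567 + 67.577944 − 238.759104·sin 24.48818°)/10.665804 = 1.562898
contact ratio ≈ 1.5629

1.5629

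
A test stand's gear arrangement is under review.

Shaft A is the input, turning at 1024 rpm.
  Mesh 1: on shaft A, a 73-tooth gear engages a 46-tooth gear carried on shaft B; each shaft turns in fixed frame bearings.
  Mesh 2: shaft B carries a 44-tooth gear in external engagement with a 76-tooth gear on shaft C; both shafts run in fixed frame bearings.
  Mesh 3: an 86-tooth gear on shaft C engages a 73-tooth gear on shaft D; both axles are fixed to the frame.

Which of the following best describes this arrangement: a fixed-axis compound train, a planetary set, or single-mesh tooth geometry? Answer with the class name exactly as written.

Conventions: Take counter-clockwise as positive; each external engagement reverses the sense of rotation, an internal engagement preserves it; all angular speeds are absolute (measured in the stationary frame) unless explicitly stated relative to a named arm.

class = fixed-axis compound train [3 meshes; 3 ratios multiply, 3 sense flips]
classification: fixed-axis compound train

fixed-axis compound train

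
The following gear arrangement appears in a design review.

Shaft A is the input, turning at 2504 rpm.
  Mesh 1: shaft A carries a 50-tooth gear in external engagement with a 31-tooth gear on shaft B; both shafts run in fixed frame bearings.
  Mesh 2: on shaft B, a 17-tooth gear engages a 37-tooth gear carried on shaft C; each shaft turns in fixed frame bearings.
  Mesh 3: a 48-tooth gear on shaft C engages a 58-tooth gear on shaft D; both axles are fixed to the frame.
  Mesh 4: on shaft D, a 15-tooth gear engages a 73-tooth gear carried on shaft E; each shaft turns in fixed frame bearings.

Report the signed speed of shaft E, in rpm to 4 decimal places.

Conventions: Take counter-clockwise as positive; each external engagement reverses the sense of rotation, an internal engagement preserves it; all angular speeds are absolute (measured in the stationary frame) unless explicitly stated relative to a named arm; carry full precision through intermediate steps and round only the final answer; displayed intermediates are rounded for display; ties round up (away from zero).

+315.5524 rpm

class = fixed-axis compound train [4 meshes; 4 ratios multiply, 4 sense flips]
mesh 1 [50T→31T]: ω = 2504.0000×50/31 = 4038.7097 rpm, sense flips to −
mesh 2 [17T→37T]: ω = 4038.7097×17/37 = 1855.6234 rpm, sense flips to +
mesh 3 [48T→58T]: ω = 1855.6234×48/58 = 1535.6883 rpm, sense flips to −
mesh 4 [15T→73T]: ω = 1535.6883×15/73 = 315.5524 rpm, sense flips to +
signed output speed = +315.5524 rpm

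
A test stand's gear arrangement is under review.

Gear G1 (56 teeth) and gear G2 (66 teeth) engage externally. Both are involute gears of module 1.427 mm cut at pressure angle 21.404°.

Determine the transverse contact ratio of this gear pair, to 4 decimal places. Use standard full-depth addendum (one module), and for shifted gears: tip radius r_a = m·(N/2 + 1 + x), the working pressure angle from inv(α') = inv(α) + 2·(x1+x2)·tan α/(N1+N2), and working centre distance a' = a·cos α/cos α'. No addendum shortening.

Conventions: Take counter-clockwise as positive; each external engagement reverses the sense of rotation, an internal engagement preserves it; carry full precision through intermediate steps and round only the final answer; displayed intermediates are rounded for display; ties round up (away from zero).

1.7111

single-mesh involute tooth geometry (56T engaging 66T at module 1.427)
base radii: r_b1 = 37.200248, r_b2 = 43.843150
tip radii: r_a1 = 41.383000, r_a2 = 48.518000
no profile shift: α' = α, a' = a
action lengths: √(r_a1²−r_b1²) = 18.129926, √(r_a2²−r_b2²) = 20.779185
base pitch p_b = π·m·cos α = 4.173858
CR = (18.129926 + 20.779185 − 87.047000·sin 21.40400°)/4.173858 = 1.711132
contact ratio ≈ 1.7111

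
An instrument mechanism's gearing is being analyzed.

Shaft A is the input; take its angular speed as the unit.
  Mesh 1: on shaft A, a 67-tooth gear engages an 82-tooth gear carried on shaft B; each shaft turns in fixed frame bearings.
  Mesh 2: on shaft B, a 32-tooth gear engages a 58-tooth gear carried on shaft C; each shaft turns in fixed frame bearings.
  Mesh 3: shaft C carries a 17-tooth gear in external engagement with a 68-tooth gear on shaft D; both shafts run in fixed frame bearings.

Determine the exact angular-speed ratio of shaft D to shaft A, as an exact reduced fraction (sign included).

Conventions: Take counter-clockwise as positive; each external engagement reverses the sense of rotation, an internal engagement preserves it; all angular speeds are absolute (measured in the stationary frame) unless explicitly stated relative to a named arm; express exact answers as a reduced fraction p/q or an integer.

-134/1189

class = fixed-axis compound train [3 meshes; 3 ratios multiply, 3 sense flips]
mesh 1 [67T→82T]: running ratio 67/82, sense −
mesh 2 [32T→58T]: running ratio 536/1189, sense +
mesh 3 [17T→68T]: running ratio 134/1189, sense −
ω_out/ω_in = -134/1189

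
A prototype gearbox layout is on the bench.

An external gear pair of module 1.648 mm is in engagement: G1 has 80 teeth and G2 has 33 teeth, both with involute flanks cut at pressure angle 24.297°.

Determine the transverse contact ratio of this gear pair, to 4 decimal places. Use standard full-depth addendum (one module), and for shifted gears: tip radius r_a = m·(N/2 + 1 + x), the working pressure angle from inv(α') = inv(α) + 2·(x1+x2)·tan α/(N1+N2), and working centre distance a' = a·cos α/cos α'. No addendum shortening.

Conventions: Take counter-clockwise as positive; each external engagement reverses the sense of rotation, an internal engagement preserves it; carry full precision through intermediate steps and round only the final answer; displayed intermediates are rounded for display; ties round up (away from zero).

class = single-mesh tooth geometry [involute pair 80T × 33T, m = 1.648]
base radii: r_b1 = 60.081124, r_b2 = 24.783464
tip radii: r_a1 = 67.568000, r_a2 = 28.840000
no profile shift: α' = α, a' = a
action lengths: √(r_a1²−r_b1²) = 30.914287, √(r_a2²−r_b2²) = 14.748747
base pitch p_b = π·m·cos α = 4.718760
CR = (30.914287 + 14.748747 − 93.112000·sin 24.29700°)/4.718760 = 1.557729
contact ratio ≈ 1.5577

1.5577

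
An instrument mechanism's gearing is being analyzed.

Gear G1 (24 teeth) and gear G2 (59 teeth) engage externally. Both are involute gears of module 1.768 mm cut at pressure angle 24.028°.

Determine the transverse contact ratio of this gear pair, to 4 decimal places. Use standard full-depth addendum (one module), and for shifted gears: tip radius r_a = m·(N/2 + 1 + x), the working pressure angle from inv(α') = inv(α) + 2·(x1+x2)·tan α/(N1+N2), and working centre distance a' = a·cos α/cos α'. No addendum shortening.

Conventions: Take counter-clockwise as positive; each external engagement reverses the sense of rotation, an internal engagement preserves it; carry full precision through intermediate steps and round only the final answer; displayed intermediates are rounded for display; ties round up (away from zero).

topology: single-mesh involute geometry — m = 1.768, 24T/59T pair
base radii: r_b1 = 19.377561, r_b2 = 47.636504
tip radii: r_a1 = 22.984000, r_a2 = 53.924000
no profile shift: α' = α, a' = a
action lengths: √(r_a1²−r_b1²) = 12.360194, √(r_a2²−r_b2²) = 25.269769
base pitch p_b = π·m·cos α = 5.073034
CR = (12.360194 + 25.269769 − 73.372000·sin 24.02800°)/5.073034 = 1.528499
contact ratio ≈ 1.5285

1.5285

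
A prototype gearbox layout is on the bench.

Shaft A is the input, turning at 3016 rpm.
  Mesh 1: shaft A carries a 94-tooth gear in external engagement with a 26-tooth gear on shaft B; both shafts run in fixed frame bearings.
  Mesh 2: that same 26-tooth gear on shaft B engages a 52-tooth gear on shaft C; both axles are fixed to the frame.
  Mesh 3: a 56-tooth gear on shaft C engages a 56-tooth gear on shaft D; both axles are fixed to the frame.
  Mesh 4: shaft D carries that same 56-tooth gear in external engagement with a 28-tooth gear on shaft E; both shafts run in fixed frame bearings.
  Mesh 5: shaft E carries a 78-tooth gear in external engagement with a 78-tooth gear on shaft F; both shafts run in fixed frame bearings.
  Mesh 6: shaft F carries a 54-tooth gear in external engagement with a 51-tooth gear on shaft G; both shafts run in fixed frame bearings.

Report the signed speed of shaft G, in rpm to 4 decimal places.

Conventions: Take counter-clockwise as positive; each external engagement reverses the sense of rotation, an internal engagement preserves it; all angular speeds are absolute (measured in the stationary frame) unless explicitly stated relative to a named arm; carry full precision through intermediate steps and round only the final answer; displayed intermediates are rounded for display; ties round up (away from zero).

recognized (7 fixed axles, 6 meshes): fixed-axis compound train
mesh 1 [94T→26T]: ω = 3016.0000×94/26 = 10904.0000 rpm, sense flips to −
mesh 2 [26T→52T]: ω = 10904.0000×26/52 = 5452.0000 rpm, sense flips to +
mesh 3 [56T→56T]: ω = 5452.0000×56/56 = 5452.0000 rpm, sense flips to −
mesh 4 [56T→28T]: ω = 5452.0000×56/28 = 10904.0000 rpm, sense flips to +
mesh 5 [78T→78T]: ω = 10904.0000×78/78 = 10904.0000 rpm, sense flips to −
mesh 6 [54T→51T]: ω = 10904.0000×54/51 = 11545.4118 rpm, sense flips to +
signed output speed = +11545.4118 rpm

+11545.4118 rpm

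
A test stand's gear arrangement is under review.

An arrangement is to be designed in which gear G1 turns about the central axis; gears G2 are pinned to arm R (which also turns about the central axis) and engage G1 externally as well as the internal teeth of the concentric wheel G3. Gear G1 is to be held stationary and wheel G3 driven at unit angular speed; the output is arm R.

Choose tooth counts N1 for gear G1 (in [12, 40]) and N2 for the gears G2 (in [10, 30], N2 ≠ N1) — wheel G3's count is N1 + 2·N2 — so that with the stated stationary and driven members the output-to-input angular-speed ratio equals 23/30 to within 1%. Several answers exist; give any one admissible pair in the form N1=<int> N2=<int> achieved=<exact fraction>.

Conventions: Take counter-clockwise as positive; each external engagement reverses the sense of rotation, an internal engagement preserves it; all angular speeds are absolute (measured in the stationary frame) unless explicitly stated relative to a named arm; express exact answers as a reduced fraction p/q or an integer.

N1=14 N2=16 achieved=23/30

class = planetary set [ratio 23/30 wanted; Willis about the carrier]
Willis with ω_sun = 0: ω_arm/ω_ring = N3/(N1+N3); set equal to 23/30  ⇒  N3/N1 = (23/30)/(1 − 23/30) = 23/7
N3 = N1 + 2·N2  ⇒  N2/N1 = (N3/N1 − 1)/2 = (23/7 − 1)/2 = 8/7
smallest multiple with N1 ≥ 12 and N2 ≥ 10: k = 2  ⇒  N1 = 2·7 = 14, N2 = 2·8 = 16 (N1 ≤ 40, N2 ≤ 30, N2 ≠ N1 ✓), N3 = 14 + 2·16 = 46
check: N3/(N1+N3) with N1 = 14, N3 = 46 gives 23/30; |achieved − target| = 0 ≤ 23/3000 ✓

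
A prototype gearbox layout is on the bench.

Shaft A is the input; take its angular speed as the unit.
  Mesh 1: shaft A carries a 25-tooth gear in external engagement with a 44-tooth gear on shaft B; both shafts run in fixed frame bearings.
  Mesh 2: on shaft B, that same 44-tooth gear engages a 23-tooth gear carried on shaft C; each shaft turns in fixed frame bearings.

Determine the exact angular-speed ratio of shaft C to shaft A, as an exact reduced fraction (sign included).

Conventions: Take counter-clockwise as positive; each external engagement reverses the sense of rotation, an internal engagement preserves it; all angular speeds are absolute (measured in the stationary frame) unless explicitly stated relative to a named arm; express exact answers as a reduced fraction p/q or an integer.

25/23

class = fixed-axis compound train [2 meshes; 2 ratios multiply, 2 sense flips]
mesh 1 [25T→44T]: running ratio 25/44, sense −
mesh 2 [44T→23T]: running ratio 25/23, sense +
ω_out/ω_in = 25/23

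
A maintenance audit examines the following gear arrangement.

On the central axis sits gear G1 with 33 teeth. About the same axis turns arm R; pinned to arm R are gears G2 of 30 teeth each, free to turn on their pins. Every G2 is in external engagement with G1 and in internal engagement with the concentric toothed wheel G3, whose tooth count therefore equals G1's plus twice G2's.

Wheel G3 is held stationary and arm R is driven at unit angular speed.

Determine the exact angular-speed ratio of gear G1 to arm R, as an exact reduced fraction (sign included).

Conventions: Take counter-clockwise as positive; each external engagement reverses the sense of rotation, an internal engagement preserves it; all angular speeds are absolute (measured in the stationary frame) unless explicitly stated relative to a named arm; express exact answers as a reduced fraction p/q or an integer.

recognized (axles ride arm R): planetary set, 33/30/93 teeth
ring teeth: 33 + 2·30 = 93
33(ω_sun−ω_arm) = −93(ω_ring−ω_arm),  ω_ring = 0, ω_arm = 1
ω_sun = 1 − (93/33)(0−1) = 42/11
ω_out/ω_in = 42/11

42/11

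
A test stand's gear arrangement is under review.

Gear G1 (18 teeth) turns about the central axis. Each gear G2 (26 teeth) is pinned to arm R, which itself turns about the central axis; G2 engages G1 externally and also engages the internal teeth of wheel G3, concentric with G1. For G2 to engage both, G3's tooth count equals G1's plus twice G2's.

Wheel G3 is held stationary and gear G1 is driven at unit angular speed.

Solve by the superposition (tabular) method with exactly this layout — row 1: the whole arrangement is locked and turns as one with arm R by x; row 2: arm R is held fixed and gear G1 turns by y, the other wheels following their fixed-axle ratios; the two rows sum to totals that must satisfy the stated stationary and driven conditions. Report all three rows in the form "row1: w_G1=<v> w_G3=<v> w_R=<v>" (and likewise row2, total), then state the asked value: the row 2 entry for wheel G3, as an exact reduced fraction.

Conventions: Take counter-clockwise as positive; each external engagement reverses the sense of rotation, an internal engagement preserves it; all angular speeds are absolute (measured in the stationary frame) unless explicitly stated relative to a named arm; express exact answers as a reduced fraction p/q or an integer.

recognized (axles ride arm R): planetary set, 18/26/70 teeth
row 1: whole set turns with the arm by x
row 2 — arm fixed, fixed-axis ratios: sun y, ring −(18/70)·y, arm 0
boundary: total ω_ring = x − (18/70)·y = 0 and total ω_sun = x + y = 1  ⇒  y = 35/44, x = 9/44
row 2 ring = −(18/70)·35/44 = -9/44
totals (row 1 + row 2): sun 9/44 + 35/44 = 1, ring 9/44 + (-9/44) = 0, arm 9/44 + 0 = 9/44
asked cell (row2, ring) = -9/44

row1: w_G1=9/44 w_G3=9/44 w_R=9/44
row2: w_G1=35/44 w_G3=-9/44 w_R=0
total: w_G1=1 w_G3=0 w_R=9/44
asked value: -9/44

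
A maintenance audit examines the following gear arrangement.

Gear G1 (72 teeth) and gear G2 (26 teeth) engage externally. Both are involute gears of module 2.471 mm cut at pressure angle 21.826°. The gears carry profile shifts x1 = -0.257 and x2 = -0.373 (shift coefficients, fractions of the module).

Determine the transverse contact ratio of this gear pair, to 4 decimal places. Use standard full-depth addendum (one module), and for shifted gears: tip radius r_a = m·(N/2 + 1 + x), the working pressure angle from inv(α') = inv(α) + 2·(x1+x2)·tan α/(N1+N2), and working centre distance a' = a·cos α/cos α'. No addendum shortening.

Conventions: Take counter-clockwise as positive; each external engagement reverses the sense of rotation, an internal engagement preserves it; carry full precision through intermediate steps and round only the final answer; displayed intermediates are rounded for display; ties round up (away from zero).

1.7955

class = single-mesh tooth geometry [involute pair 72T × 26T, m = 2.471]
base radii: r_b1 = 82.579386, r_b2 = 29.820334
tip radii: r_a1 = 90.791953, r_a2 = 33.672317
inv(α') = inv(21.826°) + 2·(-0.257-0.373)·tan α/(72+26) = 0.01441312  ⇒  α' = 19.78503°
a' = a·cos α / cos α' = 121.0790·cos 21.826°/cos 19.78503° = 119.451001
action lengths: √(r_a1²−r_b1²) = 37.733590, √(r_a2²−r_b2²) = 15.638818
base pitch p_b = π·m·cos α = 7.206411
CR = (37.733590 + 15.638818 − 119.451001·sin 19.78503°)/7.206411 = 1.795512
contact ratio ≈ 1.7955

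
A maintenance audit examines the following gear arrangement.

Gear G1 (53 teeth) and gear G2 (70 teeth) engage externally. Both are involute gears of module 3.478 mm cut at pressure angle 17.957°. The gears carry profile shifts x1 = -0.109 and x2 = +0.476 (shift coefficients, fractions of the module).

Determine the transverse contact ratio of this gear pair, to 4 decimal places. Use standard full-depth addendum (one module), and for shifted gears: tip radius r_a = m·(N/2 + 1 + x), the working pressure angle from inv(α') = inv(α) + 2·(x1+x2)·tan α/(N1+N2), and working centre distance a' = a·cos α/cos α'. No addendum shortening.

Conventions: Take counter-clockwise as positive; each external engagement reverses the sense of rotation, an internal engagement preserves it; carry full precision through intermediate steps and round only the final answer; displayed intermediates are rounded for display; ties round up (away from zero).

1.8474

single-mesh involute tooth geometry (53T engaging 70T at module 3.478)
base radii: r_b1 = 87.677376, r_b2 = 115.800308
tip radii: r_a1 = 95.265898, r_a2 = 126.863528
inv(α') = inv(17.957°) + 2·(-0.109+0.476)·tan α/(53+70) = 0.01261540  ⇒  α' = 18.95171°
a' = a·cos α / cos α' = 213.8970·cos 17.957°/cos 18.95171° = 215.139849
action lengths: √(r_a1²−r_b1²) = 37.259483, √(r_a2²−r_b2²) = 51.813544
base pitch p_b = π·m·cos α = 10.394211
CR = (37.259483 + 51.813544 − 215.139849·sin 18.95171°)/10.394211 = 1.847356
contact ratio ≈ 1.8474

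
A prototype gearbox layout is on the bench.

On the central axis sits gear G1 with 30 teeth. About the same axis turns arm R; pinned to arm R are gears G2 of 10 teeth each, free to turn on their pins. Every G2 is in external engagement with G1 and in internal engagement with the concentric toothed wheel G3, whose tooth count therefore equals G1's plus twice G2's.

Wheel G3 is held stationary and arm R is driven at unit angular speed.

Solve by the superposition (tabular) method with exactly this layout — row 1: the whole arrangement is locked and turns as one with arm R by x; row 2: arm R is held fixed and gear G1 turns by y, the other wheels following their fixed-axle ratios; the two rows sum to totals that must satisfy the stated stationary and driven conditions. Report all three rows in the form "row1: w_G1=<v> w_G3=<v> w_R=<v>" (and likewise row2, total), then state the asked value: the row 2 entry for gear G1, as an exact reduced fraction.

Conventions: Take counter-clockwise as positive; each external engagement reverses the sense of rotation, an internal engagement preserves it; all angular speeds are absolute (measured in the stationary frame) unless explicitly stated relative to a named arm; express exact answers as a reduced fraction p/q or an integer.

row1: w_G1=1 w_G3=1 w_R=1
row2: w_G1=5/3 w_G3=-1 w_R=0
total: w_G1=8/3 w_G3=0 w_R=1
asked value: 5/3

recognized (axles ride arm R): planetary set, 30/10/50 teeth
row 1 (train locked, turned with arm): all members turn x
row 2 — arm fixed, fixed-axis ratios: sun y, ring −(30/50)·y, arm 0
boundary: total ω_ring = x − (30/50)·y = 0 and total ω_arm = x = 1  ⇒  y = 5/3, x = 1
row 2 ring = −(30/50)·5/3 = -1
totals (row 1 + row 2): sun 1 + 5/3 = 8/3, ring 1 + (-1) = 0, arm 1 + 0 = 1
asked cell (row2, sun) = 5/3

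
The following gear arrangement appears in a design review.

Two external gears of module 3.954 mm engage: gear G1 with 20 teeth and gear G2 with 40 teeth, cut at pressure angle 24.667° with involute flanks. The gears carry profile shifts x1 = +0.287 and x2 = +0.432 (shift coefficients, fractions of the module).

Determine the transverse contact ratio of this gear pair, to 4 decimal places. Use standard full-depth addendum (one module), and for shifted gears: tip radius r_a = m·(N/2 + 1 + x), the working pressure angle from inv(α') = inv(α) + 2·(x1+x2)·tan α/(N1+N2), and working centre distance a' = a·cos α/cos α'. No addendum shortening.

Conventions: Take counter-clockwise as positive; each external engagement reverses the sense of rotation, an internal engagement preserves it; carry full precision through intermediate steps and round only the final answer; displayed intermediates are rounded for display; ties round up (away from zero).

1.3911

topology: single-mesh involute geometry — m = 3.954, 20T/40T pair
base radii: r_b1 = 35.931924, r_b2 = 71.863847
tip radii: r_a1 = 44.628798, r_a2 = 84.742128
inv(α') = inv(24.667°) + 2·(+0.287+0.432)·tan α/(20+40) = 0.03973734  ⇒  α' = 27.31585°
a' = a·cos α / cos α' = 118.6200·cos 24.667°/cos 27.31585° = 121.324641
action lengths: √(r_a1²−r_b1²) = 26.469350, √(r_a2²−r_b2²) = 44.908971
base pitch p_b = π·m·cos α = 11.288347
CR = (26.469350 + 44.908971 − 121.324641·sin 27.31585°)/11.288347 = 1.391081
contact ratio ≈ 1.3911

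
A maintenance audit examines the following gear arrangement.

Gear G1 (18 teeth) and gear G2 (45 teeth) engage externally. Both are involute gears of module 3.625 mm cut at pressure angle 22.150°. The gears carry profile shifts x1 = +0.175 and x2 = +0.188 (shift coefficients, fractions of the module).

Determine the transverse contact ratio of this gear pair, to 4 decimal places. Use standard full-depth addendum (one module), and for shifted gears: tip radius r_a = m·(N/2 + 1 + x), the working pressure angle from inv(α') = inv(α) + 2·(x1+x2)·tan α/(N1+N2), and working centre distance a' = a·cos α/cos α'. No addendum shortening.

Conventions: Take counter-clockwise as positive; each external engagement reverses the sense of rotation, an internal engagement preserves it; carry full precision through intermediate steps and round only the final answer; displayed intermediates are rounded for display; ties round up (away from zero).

single-mesh involute tooth geometry (18T engaging 45T at module 3.625)
base radii: r_b1 = 30.217274, r_b2 = 75.543184
tip radii: r_a1 = 36.884375, r_a2 = 85.869000
inv(α') = inv(22.150°) + 2·(+0.175+0.188)·tan α/(18+45) = 0.02517543  ⇒  α' = 23.65505°
a' = a·cos α / cos α' = 114.1875·cos 22.150°/cos 23.65505° = 115.461833
action lengths: √(r_a1²−r_b1²) = 21.151205, √(r_a2²−r_b2²) = 40.825390
base pitch p_b = π·m·cos α = 10.547818
CR = (21.151205 + 40.825390 − 115.461833·sin 23.65505°)/10.547818 = 1.483712
contact ratio ≈ 1.4837

1.4837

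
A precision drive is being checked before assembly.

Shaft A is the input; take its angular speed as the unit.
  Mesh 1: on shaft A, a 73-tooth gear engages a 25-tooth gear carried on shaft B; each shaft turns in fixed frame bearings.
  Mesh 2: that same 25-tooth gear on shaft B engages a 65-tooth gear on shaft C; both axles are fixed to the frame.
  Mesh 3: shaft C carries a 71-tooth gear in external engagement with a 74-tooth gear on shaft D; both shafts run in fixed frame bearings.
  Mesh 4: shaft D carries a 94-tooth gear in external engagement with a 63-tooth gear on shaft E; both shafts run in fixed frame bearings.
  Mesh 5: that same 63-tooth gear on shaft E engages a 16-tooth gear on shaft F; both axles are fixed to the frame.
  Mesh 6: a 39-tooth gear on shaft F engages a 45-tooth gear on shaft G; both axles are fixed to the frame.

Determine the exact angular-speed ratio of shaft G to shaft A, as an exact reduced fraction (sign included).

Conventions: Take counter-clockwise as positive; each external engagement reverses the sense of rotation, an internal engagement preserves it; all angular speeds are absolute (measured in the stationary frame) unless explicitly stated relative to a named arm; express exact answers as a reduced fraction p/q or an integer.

class = fixed-axis compound train [6 meshes; 6 ratios multiply, 6 sense flips]
mesh 1 [73T→25T]: running ratio 73/25, sense −
mesh 2 [25T→65T]: running ratio 73/65, sense +
mesh 3 [71T→74T]: running ratio 5183/4810, sense −
mesh 4 [94T→63T]: running ratio 243601/151515, sense +
mesh 5 [63T→16T]: running ratio 243601/38480, sense −
mesh 6 [39T→45T]: running ratio 243601/44400, sense +
ω_out/ω_in = 243601/44400

243601/44400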